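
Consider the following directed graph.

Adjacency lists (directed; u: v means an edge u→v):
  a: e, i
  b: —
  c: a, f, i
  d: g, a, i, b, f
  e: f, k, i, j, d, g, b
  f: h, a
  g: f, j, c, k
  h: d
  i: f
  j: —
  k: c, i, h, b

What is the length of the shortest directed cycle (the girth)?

For each vertex v, BFS finds the shortest path from v back to v.
The shortest such closed walk is e → f → a → e, length 3.

3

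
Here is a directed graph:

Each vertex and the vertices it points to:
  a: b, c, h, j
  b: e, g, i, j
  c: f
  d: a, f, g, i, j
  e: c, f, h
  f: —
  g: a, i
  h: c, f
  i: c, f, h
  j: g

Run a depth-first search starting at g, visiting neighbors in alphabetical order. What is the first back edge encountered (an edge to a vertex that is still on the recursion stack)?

b->g

DFS from g (visiting neighbors in alphabetical order); mark gray on enter, black on exit:
g gray
  a gray
    b gray
      e gray
        c gray
          f gray
          f black
        c black
        e→f: f black — skip
        h gray
          h→c: c black — skip
          h→f: f black — skip
        h black
      e black
      b→g: g is gray → back edge
First back edge: b → g.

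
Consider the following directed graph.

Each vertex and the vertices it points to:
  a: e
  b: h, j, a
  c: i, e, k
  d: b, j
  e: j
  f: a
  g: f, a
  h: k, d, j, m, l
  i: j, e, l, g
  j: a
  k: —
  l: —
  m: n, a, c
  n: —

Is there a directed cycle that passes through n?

No

n lies on a cycle iff there is a path from n back to itself.
Exploring from n, it never reaches itself; equivalently, its strongly connected component is a singleton.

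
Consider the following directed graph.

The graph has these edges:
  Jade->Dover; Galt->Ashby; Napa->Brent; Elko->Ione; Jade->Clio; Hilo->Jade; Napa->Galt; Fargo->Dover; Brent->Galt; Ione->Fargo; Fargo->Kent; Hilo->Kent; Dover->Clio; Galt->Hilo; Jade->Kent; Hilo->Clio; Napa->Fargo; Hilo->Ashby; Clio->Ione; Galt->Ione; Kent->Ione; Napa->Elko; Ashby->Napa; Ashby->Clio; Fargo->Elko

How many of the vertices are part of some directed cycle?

A vertex is on a directed cycle iff it belongs to a strongly connected component of size ≥ 2 (or has a self-loop).
The vertices on cycles are {Clio, Elko, Galt, Hilo, Ione, Kent, Napa, Ashby, Brent, Dover, Fargo} — 11 in total.

11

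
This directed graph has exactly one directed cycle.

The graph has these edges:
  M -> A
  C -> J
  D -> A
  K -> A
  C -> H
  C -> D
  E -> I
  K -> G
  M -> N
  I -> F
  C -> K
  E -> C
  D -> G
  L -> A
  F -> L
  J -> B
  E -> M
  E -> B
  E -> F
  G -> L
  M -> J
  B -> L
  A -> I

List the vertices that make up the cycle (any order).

DFS with gray/black marking from I:
I gray
  F gray
    L gray
      A gray
        A→I: I is gray → back edge
Back edge closes the cycle I → F → L → A → I; its vertices are {A, F, I, L}.

A, F, I, L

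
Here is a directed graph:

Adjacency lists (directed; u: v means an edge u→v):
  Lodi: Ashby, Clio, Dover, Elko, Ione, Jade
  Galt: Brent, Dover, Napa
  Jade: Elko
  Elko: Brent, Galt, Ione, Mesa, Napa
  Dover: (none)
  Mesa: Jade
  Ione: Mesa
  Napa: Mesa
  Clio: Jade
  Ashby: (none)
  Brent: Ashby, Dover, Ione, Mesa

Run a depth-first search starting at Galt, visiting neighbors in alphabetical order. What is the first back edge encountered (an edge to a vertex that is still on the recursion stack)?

DFS from Galt (visiting neighbors in alphabetical order); mark gray on enter, black on exit:
Galt gray
  Brent gray
    Ashby gray
    Ashby black
    Dover gray
    Dover black
    Ione gray
      Mesa gray
        Jade gray
          Elko gray
            Elko→Brent: Brent is gray → back edge
First back edge: Elko → Brent.

Elko→Brent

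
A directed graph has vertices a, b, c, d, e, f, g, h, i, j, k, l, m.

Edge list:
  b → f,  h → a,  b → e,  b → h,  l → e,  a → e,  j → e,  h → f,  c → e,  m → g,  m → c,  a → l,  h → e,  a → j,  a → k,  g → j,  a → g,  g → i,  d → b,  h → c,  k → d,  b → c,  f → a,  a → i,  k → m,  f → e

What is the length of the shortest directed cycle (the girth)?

5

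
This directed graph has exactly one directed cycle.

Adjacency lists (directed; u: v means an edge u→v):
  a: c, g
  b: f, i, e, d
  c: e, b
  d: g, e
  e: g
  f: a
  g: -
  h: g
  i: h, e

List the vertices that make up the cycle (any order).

a, b, c, f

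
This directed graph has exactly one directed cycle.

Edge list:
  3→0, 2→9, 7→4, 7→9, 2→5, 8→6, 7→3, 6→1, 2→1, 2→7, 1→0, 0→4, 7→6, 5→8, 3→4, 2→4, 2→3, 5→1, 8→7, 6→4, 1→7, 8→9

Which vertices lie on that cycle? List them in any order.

1, 6, 7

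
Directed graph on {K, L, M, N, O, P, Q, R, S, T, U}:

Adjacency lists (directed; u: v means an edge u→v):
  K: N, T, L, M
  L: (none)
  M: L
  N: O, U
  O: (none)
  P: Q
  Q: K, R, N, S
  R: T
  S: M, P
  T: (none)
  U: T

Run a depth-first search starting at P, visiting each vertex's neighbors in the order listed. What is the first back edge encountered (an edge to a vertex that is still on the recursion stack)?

S->P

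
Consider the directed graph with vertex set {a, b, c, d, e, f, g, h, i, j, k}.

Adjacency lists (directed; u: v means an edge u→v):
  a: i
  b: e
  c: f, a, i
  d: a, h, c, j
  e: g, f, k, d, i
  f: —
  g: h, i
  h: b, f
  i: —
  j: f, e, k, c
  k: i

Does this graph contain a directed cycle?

DFS with white/gray/black marking, starting from j:
j gray
  f gray
  f black
  e gray
    g gray
      h gray
        b gray
          b→e: e is gray → back edge
Back edge found, so a cycle exists: e → g → h → b → e.

Yes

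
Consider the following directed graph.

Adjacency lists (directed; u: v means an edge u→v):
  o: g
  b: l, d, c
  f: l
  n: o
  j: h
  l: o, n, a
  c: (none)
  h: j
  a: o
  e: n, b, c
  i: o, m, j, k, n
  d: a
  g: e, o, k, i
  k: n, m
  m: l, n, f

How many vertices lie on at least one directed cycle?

14

A vertex is on a directed cycle iff it belongs to a strongly connected component of size ≥ 2 (or has a self-loop).
The vertices on cycles are {a, b, d, e, f, g, h, i, j, k, l, m, n, o} — 14 in total.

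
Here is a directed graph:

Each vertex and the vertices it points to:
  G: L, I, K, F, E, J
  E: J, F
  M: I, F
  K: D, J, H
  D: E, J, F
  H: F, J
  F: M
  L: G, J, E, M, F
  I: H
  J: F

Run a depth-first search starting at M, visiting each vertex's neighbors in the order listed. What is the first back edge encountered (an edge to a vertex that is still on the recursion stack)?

F->M

DFS from M (visiting each vertex's neighbors in the order listed); mark gray on enter, black on exit:
M gray
  I gray
    H gray
      F gray
        F→M: M is gray → back edge
First back edge: F → M.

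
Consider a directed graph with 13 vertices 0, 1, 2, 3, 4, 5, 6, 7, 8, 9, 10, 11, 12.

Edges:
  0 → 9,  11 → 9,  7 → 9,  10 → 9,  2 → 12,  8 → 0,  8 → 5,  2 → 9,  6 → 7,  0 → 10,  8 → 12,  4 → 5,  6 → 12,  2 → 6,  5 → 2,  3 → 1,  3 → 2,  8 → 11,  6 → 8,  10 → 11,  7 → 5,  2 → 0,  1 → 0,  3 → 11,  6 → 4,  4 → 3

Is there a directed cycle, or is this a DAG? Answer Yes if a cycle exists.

Yes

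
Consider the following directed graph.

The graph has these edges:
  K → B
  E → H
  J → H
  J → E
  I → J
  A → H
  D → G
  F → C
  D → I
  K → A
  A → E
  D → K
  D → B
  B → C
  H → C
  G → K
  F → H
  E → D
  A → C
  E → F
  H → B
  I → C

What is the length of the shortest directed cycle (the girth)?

4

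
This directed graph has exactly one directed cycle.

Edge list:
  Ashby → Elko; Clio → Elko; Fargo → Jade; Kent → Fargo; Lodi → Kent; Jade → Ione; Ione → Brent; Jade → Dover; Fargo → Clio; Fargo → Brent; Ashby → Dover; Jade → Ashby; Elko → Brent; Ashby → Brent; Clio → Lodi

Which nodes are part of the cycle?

DFS with gray/black marking from Fargo:
Fargo gray
  Brent gray
  Brent black
  Clio gray
    Elko gray
      Elko→Brent: Brent black — skip
    Elko black
    Lodi gray
      Kent gray
        Kent→Fargo: Fargo is gray → back edge
Back edge closes the cycle Fargo → Clio → Lodi → Kent → Fargo; its vertices are {Clio, Kent, Lodi, Fargo}.

Clio, Kent, Lodi, Fargo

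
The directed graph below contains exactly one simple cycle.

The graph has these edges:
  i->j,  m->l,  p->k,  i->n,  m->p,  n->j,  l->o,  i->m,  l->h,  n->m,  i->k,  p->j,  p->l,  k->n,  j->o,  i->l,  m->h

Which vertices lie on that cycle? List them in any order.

DFS with gray/black marking from n:
n gray
  j gray
    o gray
    o black
  j black
  m gray
    h gray
    h black
    p gray
      l gray
        l→o: o black — skip
        l→h: h black — skip
      l black
      p→j: j black — skip
      k gray
        k→n: n is gray → back edge
Back edge closes the cycle n → m → p → k → n; its vertices are {k, m, n, p}.

k, m, n, p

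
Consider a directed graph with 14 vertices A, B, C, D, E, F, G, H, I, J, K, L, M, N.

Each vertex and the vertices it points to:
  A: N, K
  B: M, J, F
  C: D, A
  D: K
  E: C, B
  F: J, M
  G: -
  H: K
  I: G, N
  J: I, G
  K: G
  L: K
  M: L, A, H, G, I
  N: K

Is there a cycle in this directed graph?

DFS with white/gray/black marking, starting from B:
B gray
  M gray
    L gray
      K gray
        G gray
        G black
      K black
    L black
    A gray
      N gray
        N→K: K black — skip
      N black
      A→K: K black — skip
    A black
    H gray
      H→K: K black — skip
    H black
    M→G: G black — skip
    I gray
      I→G: G black — skip
      I→N: N black — skip
    I black
  M black
  J gray
    J→I: I black — skip
    J→G: G black — skip
  J black
  F gray
    F→J: J black — skip
    F→M: M black — skip
  F black
B black
C gray
  D gray
    D→K: K black — skip
  D black
  C→A: A black — skip
C black
E gray
  E→C: C black — skip
  E→B: B black — skip
E black
Every edge goes to a white or black vertex — no back edge, so the graph is acyclic.

No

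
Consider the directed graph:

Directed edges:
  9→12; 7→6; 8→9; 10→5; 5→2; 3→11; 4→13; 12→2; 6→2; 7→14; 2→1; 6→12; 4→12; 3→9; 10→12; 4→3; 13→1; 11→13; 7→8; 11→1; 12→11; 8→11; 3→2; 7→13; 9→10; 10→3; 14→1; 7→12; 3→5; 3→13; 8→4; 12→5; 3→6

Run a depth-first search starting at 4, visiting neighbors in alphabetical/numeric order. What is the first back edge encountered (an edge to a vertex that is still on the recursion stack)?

DFS from 4 (visiting neighbors in alphabetical/numeric order); mark gray on enter, black on exit:
4 gray
  3 gray
    2 gray
      1 gray
      1 black
    2 black
    5 gray
      5→2: 2 black — skip
    5 black
    6 gray
      6→2: 2 black — skip
      12 gray
        12→2: 2 black — skip
        12→5: 5 black — skip
        11 gray
          11→1: 1 black — skip
          13 gray
            13→1: 1 black — skip
          13 black
        11 black
      12 black
    6 black
    9 gray
      10 gray
        10→3: 3 is gray → back edge
First back edge: 10 → 3.

10→3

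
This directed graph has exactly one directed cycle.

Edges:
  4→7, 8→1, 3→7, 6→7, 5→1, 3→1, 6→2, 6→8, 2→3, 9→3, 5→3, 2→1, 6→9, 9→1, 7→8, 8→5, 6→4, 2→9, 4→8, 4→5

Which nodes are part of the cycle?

3, 5, 7, 8

DFS with gray/black marking from 7:
7 gray
  8 gray
    1 gray
    1 black
    5 gray
      3 gray
        3→1: 1 black — skip
        3→7: 7 is gray → back edge
Back edge closes the cycle 7 → 8 → 5 → 3 → 7; its vertices are {3, 5, 7, 8}.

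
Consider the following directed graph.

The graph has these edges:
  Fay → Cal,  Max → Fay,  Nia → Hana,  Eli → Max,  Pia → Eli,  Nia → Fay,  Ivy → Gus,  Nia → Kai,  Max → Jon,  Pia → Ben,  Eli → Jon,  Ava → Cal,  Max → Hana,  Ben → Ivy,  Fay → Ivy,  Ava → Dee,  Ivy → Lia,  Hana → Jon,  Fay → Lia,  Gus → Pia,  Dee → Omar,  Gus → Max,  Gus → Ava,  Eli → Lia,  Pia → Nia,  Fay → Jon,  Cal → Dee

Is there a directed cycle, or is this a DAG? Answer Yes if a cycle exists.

Yes

DFS with white/gray/black marking, starting from Pia:
Pia gray
  Eli gray
    Lia gray
    Lia black
    Max gray
      Hana gray
        Jon gray
        Jon black
      Hana black
      Fay gray
        Fay→Jon: Jon black — skip
        Ivy gray
          Ivy→Lia: Lia black — skip
          Gus gray
            Gus→Pia: Pia is gray → back edge
Back edge found, so a cycle exists: Pia → Eli → Max → Fay → Ivy → Gus → Pia.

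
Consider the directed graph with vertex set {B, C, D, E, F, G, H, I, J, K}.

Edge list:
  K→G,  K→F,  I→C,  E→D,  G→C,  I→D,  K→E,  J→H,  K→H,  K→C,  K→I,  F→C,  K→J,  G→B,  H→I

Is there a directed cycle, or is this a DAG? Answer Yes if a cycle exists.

No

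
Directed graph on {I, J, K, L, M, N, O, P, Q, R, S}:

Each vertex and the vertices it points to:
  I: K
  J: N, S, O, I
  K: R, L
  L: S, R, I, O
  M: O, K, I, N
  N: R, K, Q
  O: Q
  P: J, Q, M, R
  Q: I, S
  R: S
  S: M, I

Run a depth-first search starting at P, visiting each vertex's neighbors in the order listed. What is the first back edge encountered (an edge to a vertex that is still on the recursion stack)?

DFS from P (visiting each vertex's neighbors in the order listed); mark gray on enter, black on exit:
P gray
  J gray
    N gray
      R gray
        S gray
          M gray
            O gray
              Q gray
                I gray
                  K gray
                    K→R: R is gray → back edge
First back edge: K → R.

K->R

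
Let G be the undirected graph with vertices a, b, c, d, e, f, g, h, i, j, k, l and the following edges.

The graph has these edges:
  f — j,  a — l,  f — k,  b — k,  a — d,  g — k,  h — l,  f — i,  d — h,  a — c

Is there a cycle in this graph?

DFS, tracking each vertex's parent; an edge to a visited non-parent vertex closes a cycle.
Start from l:
visit l (parent –)
  visit a (parent l)
    visit d (parent a)
      d–a: parent, skip
      visit h (parent d)
        h–l: l visited and ≠ parent → cycle
Cycle: l – a – d – h – l.

Yes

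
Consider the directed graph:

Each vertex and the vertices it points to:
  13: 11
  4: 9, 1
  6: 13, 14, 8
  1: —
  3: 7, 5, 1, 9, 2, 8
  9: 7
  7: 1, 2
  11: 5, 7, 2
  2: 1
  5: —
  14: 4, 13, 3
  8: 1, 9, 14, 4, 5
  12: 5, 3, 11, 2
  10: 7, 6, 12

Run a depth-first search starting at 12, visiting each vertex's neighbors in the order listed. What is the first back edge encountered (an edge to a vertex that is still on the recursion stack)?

DFS from 12 (visiting each vertex's neighbors in the order listed); mark gray on enter, black on exit:
12 gray
  5 gray
  5 black
  3 gray
    7 gray
      1 gray
      1 black
      2 gray
        2→1: 1 black — skip
      2 black
    7 black
    3→5: 5 black — skip
    3→1: 1 black — skip
    9 gray
      9→7: 7 black — skip
    9 black
    3→2: 2 black — skip
    8 gray
      8→1: 1 black — skip
      8→9: 9 black — skip
      14 gray
        4 gray
          4→9: 9 black — skip
          4→1: 1 black — skip
        4 black
        13 gray
          11 gray
            11→5: 5 black — skip
            11→7: 7 black — skip
            11→2: 2 black — skip
          11 black
        13 black
        14→3: 3 is gray → back edge
First back edge: 14 → 3.

14→3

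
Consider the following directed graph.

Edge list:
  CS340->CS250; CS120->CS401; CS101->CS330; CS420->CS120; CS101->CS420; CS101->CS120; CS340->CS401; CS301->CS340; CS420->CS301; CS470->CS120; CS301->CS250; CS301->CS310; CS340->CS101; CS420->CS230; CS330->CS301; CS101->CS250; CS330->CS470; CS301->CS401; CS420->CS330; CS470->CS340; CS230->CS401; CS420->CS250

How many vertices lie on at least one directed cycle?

6

A vertex is on a directed cycle iff it belongs to a strongly connected component of size ≥ 2 (or has a self-loop).
The vertices on cycles are {CS101, CS301, CS330, CS340, CS420, CS470} — 6 in total.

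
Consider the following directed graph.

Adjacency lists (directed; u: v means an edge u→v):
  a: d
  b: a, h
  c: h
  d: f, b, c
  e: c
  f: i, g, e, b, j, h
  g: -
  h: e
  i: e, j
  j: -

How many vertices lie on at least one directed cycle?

7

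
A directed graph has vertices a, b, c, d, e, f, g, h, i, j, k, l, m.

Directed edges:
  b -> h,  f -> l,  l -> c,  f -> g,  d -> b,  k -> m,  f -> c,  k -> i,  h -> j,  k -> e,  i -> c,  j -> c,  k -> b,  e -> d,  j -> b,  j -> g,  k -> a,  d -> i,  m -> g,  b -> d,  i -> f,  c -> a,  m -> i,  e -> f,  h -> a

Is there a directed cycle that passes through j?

j is on a cycle iff j can reach itself via ≥1 edge.
j → b → h → j — yes.

Yes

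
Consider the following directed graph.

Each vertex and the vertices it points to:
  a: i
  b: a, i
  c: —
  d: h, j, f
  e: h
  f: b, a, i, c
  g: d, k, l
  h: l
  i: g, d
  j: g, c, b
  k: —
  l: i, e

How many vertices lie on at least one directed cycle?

A vertex is on a directed cycle iff it belongs to a strongly connected component of size ≥ 2 (or has a self-loop).
The vertices on cycles are {a, b, d, e, f, g, h, i, j, l} — 10 in total.

10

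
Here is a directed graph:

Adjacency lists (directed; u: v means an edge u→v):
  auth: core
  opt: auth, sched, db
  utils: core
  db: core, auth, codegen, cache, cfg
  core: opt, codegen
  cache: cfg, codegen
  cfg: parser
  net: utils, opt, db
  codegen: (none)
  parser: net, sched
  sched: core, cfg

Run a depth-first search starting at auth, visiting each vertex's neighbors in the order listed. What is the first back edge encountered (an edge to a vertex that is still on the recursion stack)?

opt->auth

DFS from auth (visiting each vertex's neighbors in the order listed); mark gray on enter, black on exit:
auth gray
  core gray
    opt gray
      opt→auth: auth is gray → back edge
First back edge: opt → auth.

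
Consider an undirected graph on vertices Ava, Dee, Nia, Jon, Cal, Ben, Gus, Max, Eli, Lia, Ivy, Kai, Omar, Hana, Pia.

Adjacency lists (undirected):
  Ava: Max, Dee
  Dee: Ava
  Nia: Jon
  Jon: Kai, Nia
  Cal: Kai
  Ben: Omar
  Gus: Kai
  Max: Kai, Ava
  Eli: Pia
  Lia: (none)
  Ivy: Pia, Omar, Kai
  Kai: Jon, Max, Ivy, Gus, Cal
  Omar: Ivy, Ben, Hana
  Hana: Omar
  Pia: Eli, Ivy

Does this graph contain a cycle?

No

DFS, tracking each vertex's parent; an edge to a visited non-parent vertex closes a cycle.
Start from Cal:
visit Cal (parent –)
  visit Kai (parent Cal)
    visit Jon (parent Kai)
      Jon–Kai: parent, skip
      visit Nia (parent Jon)
        Nia–Jon: parent, skip
    visit Max (parent Kai)
      Max–Kai: parent, skip
      visit Ava (parent Max)
        Ava–Max: parent, skip
        visit Dee (parent Ava)
          Dee–Ava: parent, skip
    visit Ivy (parent Kai)
      visit Pia (parent Ivy)
        visit Eli (parent Pia)
          Eli–Pia: parent, skip
        Pia–Ivy: parent, skip
      visit Omar (parent Ivy)
        Omar–Ivy: parent, skip
        visit Ben (parent Omar)
          Ben–Omar: parent, skip
        visit Hana (parent Omar)
          Hana–Omar: parent, skip
      Ivy–Kai: parent, skip
    visit Gus (parent Kai)
      Gus–Kai: parent, skip
    Kai–Cal: parent, skip
visit Lia (parent –)
No non-parent visited neighbor found — the graph is a forest.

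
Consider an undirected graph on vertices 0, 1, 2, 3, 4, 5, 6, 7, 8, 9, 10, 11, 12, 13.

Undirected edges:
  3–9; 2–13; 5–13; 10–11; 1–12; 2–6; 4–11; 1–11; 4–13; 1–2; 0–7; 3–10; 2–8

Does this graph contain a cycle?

Yes

DFS, tracking each vertex's parent; an edge to a visited non-parent vertex closes a cycle.
Start from 2:
visit 2 (parent –)
  visit 13 (parent 2)
    visit 5 (parent 13)
      5–13: parent, skip
    13–2: parent, skip
    visit 4 (parent 13)
      visit 11 (parent 4)
        visit 10 (parent 11)
          10–11: parent, skip
          visit 3 (parent 10)
            visit 9 (parent 3)
              9–3: parent, skip
            3–10: parent, skip
        visit 1 (parent 11)
          1–11: parent, skip
          1–2: 2 visited and ≠ parent → cycle
Cycle: 2 – 13 – 4 – 11 – 1 – 2.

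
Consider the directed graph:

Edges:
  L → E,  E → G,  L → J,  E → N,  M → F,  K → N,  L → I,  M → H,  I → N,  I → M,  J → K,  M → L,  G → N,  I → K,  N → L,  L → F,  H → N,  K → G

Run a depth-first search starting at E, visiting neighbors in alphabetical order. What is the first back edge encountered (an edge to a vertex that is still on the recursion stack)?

L→E

DFS from E (visiting neighbors in alphabetical order); mark gray on enter, black on exit:
E gray
  G gray
    N gray
      L gray
        L→E: E is gray → back edge
First back edge: L → E.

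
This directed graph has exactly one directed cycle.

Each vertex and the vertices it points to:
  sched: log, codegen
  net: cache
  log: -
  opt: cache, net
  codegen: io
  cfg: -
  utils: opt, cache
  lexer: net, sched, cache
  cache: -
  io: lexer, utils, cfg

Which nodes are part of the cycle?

io, lexer, sched, codegen

DFS with gray/black marking from io:
io gray
  lexer gray
    net gray
      cache gray
      cache black
    net black
    sched gray
      log gray
      log black
      codegen gray
        codegen→io: io is gray → back edge
Back edge closes the cycle io → lexer → sched → codegen → io; its vertices are {io, lexer, sched, codegen}.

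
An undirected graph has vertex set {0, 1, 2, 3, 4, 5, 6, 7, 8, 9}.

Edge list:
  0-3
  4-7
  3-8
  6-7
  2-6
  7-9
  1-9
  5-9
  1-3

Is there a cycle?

No

DFS, tracking each vertex's parent; an edge to a visited non-parent vertex closes a cycle.
Start from 8:
visit 8 (parent –)
  visit 3 (parent 8)
    visit 0 (parent 3)
      0–3: parent, skip
    visit 1 (parent 3)
      1–3: parent, skip
      visit 9 (parent 1)
        9–1: parent, skip
        visit 7 (parent 9)
          7–9: parent, skip
          visit 4 (parent 7)
            4–7: parent, skip
          visit 6 (parent 7)
            visit 2 (parent 6)
              2–6: parent, skip
            6–7: parent, skip
        visit 5 (parent 9)
          5–9: parent, skip
    3–8: parent, skip
No non-parent visited neighbor found — the graph is a forest.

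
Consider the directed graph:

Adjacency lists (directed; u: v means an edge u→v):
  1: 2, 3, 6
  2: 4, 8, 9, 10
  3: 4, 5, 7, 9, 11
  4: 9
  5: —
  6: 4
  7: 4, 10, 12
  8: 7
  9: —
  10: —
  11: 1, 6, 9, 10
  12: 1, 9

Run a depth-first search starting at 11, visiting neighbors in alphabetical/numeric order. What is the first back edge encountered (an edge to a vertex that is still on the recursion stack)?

12->1

DFS from 11 (visiting neighbors in alphabetical/numeric order); mark gray on enter, black on exit:
11 gray
  1 gray
    2 gray
      4 gray
        9 gray
        9 black
      4 black
      8 gray
        7 gray
          7→4: 4 black — skip
          10 gray
          10 black
          12 gray
            12→1: 1 is gray → back edge
First back edge: 12 → 1.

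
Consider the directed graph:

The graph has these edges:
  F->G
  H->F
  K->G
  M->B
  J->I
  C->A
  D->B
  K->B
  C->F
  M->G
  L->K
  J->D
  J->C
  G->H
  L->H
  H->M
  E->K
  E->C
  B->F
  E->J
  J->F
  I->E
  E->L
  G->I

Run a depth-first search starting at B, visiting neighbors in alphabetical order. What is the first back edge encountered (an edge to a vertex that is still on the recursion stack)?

H→F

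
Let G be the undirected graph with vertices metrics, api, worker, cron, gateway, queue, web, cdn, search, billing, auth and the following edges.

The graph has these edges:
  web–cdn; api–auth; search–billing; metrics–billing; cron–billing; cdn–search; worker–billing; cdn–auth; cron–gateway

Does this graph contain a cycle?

DFS, tracking each vertex's parent; an edge to a visited non-parent vertex closes a cycle.
Start from billing:
visit billing (parent –)
  visit cron (parent billing)
    cron–billing: parent, skip
    visit gateway (parent cron)
      gateway–cron: parent, skip
  visit metrics (parent billing)
    metrics–billing: parent, skip
  visit search (parent billing)
    search–billing: parent, skip
    visit cdn (parent search)
      cdn–search: parent, skip
      visit auth (parent cdn)
        auth–cdn: parent, skip
        visit api (parent auth)
          api–auth: parent, skip
      visit web (parent cdn)
        web–cdn: parent, skip
  visit worker (parent billing)
    worker–billing: parent, skip
visit queue (parent –)
No non-parent visited neighbor found — the graph is a forest.

No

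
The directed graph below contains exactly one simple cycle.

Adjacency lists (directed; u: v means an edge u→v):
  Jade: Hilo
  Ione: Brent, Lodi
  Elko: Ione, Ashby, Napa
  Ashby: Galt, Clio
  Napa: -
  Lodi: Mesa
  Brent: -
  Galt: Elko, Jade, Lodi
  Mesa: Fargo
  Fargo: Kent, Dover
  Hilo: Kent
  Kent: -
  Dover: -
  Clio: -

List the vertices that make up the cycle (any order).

Elko, Galt, Ashby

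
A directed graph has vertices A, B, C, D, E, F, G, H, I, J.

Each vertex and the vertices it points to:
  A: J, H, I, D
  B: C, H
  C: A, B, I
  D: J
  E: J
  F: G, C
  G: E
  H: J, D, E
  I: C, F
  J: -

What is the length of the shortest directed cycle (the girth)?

For each vertex v, BFS finds the shortest path from v back to v.
The shortest such closed walk is C → I → C, length 2.

2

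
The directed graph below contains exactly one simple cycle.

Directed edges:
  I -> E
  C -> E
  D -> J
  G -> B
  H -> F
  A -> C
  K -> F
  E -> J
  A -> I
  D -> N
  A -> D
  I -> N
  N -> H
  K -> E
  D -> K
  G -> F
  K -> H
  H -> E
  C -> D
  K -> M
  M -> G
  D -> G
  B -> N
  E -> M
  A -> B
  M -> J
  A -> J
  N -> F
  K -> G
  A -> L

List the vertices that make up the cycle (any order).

DFS with gray/black marking from N:
N gray
  H gray
    E gray
      M gray
        G gray
          F gray
          F black
          B gray
            B→N: N is gray → back edge
Back edge closes the cycle N → H → E → M → G → B → N; its vertices are {B, E, G, H, M, N}.

B, E, G, H, M, N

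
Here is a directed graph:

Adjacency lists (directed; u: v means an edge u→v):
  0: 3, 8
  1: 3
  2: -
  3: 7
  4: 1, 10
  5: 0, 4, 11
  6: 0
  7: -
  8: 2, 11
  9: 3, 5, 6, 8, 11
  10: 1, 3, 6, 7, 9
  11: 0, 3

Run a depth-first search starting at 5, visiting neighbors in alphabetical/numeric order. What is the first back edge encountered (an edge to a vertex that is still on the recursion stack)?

11->0

DFS from 5 (visiting neighbors in alphabetical/numeric order); mark gray on enter, black on exit:
5 gray
  0 gray
    3 gray
      7 gray
      7 black
    3 black
    8 gray
      2 gray
      2 black
      11 gray
        11→0: 0 is gray → back edge
First back edge: 11 → 0.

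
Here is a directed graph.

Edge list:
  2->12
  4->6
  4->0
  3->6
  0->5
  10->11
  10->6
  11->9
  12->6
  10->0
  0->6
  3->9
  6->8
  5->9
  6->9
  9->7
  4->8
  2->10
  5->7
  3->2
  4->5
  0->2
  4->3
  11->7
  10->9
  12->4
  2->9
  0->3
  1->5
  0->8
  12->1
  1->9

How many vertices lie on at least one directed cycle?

A vertex is on a directed cycle iff it belongs to a strongly connected component of size ≥ 2 (or has a self-loop).
The vertices on cycles are {0, 2, 3, 4, 10, 12} — 6 in total.

6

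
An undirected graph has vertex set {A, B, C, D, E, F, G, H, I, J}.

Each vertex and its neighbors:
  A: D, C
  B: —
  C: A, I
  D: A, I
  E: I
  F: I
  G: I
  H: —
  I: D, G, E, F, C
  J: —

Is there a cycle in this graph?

DFS, tracking each vertex's parent; an edge to a visited non-parent vertex closes a cycle.
Start from E:
visit E (parent –)
  visit I (parent E)
    visit D (parent I)
      visit A (parent D)
        A–D: parent, skip
        visit C (parent A)
          C–A: parent, skip
          C–I: I visited and ≠ parent → cycle
Cycle: I – D – A – C – I.

Yes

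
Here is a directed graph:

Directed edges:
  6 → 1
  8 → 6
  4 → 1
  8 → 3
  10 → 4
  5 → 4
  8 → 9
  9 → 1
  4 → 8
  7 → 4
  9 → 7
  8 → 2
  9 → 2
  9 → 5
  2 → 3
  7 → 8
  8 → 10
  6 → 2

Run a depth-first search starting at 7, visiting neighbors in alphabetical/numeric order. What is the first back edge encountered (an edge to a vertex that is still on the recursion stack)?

5→4

DFS from 7 (visiting neighbors in alphabetical/numeric order); mark gray on enter, black on exit:
7 gray
  4 gray
    1 gray
    1 black
    8 gray
      2 gray
        3 gray
        3 black
      2 black
      8→3: 3 black — skip
      6 gray
        6→1: 1 black — skip
        6→2: 2 black — skip
      6 black
      9 gray
        9→1: 1 black — skip
        9→2: 2 black — skip
        5 gray
          5→4: 4 is gray → back edge
First back edge: 5 → 4.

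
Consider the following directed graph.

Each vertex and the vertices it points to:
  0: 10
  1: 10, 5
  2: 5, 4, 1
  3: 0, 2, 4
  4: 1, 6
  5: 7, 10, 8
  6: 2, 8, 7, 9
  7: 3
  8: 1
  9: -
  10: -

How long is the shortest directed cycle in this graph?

For each vertex v, BFS finds the shortest path from v back to v.
The shortest such closed walk is 6 → 2 → 4 → 6, length 3.

3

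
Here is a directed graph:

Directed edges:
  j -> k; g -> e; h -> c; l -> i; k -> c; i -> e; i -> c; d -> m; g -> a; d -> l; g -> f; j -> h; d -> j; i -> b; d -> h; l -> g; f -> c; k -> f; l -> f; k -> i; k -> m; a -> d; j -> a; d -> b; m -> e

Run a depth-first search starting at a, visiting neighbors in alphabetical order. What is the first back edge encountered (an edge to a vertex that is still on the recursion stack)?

j->a

DFS from a (visiting neighbors in alphabetical order); mark gray on enter, black on exit:
a gray
  d gray
    b gray
    b black
    h gray
      c gray
      c black
    h black
    j gray
      j→a: a is gray → back edge
First back edge: j → a.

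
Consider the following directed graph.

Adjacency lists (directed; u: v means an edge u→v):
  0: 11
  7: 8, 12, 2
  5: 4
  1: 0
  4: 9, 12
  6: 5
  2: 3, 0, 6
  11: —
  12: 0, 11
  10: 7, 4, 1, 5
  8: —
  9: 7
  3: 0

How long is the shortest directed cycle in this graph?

6

For each vertex v, BFS finds the shortest path from v back to v.
The shortest such closed walk is 4 → 9 → 7 → 2 → 6 → 5 → 4, length 6.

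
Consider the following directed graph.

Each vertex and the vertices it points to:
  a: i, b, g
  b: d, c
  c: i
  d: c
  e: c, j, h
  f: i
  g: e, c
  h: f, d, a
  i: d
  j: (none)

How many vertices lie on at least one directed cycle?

7

A vertex is on a directed cycle iff it belongs to a strongly connected component of size ≥ 2 (or has a self-loop).
The vertices on cycles are {a, c, d, e, g, h, i} — 7 in total.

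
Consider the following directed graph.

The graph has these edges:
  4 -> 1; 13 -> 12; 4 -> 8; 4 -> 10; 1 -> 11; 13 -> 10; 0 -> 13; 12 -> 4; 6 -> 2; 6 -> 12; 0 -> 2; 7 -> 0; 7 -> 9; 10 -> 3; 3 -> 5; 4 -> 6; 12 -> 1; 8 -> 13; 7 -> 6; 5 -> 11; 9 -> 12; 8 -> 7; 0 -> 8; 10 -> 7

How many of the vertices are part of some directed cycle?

A vertex is on a directed cycle iff it belongs to a strongly connected component of size ≥ 2 (or has a self-loop).
The vertices on cycles are {0, 4, 6, 7, 8, 9, 10, 12, 13} — 9 in total.

9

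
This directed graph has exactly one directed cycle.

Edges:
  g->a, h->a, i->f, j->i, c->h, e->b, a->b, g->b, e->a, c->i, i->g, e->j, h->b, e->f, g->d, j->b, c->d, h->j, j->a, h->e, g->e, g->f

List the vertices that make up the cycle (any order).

e, g, i, j

DFS with gray/black marking from i:
i gray
  g gray
    b gray
    b black
    f gray
    f black
    e gray
      e→f: f black — skip
      a gray
        a→b: b black — skip
      a black
      j gray
        j→i: i is gray → back edge
Back edge closes the cycle i → g → e → j → i; its vertices are {e, g, i, j}.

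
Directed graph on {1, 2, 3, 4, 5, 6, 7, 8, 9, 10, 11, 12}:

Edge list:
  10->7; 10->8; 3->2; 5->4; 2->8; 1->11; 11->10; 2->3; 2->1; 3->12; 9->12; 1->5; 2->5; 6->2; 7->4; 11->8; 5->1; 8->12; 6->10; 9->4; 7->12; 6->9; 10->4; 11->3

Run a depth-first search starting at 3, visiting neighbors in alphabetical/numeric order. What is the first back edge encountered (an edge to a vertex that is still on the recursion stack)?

DFS from 3 (visiting neighbors in alphabetical/numeric order); mark gray on enter, black on exit:
3 gray
  2 gray
    1 gray
      5 gray
        5→1: 1 is gray → back edge
First back edge: 5 → 1.

5→1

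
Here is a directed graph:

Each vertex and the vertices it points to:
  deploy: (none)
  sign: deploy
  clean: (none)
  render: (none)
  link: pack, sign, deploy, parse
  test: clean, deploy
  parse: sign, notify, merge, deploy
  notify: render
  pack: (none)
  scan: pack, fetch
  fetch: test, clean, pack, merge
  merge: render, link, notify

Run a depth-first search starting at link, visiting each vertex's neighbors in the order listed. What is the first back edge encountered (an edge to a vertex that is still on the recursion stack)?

merge→link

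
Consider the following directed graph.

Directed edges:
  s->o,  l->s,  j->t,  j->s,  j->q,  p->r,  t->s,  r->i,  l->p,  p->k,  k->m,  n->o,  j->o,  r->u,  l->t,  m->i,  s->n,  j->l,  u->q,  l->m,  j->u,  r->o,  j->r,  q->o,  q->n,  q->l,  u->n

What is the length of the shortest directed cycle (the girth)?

5

For each vertex v, BFS finds the shortest path from v back to v.
The shortest such closed walk is l → p → r → u → q → l, length 5.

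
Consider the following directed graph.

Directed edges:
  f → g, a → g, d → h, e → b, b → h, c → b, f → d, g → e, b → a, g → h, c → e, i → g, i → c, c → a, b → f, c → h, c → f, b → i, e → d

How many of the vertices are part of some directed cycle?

7

A vertex is on a directed cycle iff it belongs to a strongly connected component of size ≥ 2 (or has a self-loop).
The vertices on cycles are {a, b, c, e, f, g, i} — 7 in total.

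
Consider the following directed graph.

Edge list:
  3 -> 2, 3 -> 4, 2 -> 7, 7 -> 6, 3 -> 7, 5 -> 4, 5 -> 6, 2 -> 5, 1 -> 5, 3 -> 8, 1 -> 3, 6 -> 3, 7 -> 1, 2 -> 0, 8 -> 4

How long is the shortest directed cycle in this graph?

3

For each vertex v, BFS finds the shortest path from v back to v.
The shortest such closed walk is 1 → 3 → 7 → 1, length 3.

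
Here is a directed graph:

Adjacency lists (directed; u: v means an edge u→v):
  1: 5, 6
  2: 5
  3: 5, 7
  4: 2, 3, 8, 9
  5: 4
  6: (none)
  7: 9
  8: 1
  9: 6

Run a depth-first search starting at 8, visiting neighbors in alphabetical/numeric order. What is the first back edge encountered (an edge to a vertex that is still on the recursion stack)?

2->5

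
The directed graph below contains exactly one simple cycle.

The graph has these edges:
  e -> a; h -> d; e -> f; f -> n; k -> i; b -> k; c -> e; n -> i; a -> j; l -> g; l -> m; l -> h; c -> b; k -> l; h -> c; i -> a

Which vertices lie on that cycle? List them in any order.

b, c, h, k, l

DFS with gray/black marking from h:
h gray
  d gray
  d black
  c gray
    b gray
      k gray
        l gray
          m gray
          m black
          g gray
          g black
          l→h: h is gray → back edge
Back edge closes the cycle h → c → b → k → l → h; its vertices are {b, c, h, k, l}.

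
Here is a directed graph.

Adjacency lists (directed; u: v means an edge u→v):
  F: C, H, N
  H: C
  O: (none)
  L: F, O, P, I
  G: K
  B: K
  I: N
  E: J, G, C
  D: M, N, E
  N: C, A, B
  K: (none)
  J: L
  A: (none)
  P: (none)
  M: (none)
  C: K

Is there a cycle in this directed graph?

No

DFS with white/gray/black marking, starting from P:
P gray
P black
F gray
  C gray
    K gray
    K black
  C black
  H gray
    H→C: C black — skip
  H black
  N gray
    N→C: C black — skip
    A gray
    A black
    B gray
      B→K: K black — skip
    B black
  N black
F black
O gray
O black
L gray
  L→F: F black — skip
  L→O: O black — skip
  L→P: P black — skip
  I gray
    I→N: N black — skip
  I black
L black
G gray
  G→K: K black — skip
G black
E gray
  J gray
    J→L: L black — skip
  J black
  E→G: G black — skip
  E→C: C black — skip
E black
D gray
  M gray
  M black
  D→N: N black — skip
  D→E: E black — skip
D black
Every edge goes to a white or black vertex — no back edge, so the graph is acyclic.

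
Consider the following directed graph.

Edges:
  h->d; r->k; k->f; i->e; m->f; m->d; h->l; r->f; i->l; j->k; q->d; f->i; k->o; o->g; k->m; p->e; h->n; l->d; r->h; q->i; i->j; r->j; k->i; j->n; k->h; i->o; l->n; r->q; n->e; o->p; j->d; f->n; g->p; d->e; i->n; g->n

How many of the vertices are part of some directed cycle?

5

A vertex is on a directed cycle iff it belongs to a strongly connected component of size ≥ 2 (or has a self-loop).
The vertices on cycles are {f, i, j, k, m} — 5 in total.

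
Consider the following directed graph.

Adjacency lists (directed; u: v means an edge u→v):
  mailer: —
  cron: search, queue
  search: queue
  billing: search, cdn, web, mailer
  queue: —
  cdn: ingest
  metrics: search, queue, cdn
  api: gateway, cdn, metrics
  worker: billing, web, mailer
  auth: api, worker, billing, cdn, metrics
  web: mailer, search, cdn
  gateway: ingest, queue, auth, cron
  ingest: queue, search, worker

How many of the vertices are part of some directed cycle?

8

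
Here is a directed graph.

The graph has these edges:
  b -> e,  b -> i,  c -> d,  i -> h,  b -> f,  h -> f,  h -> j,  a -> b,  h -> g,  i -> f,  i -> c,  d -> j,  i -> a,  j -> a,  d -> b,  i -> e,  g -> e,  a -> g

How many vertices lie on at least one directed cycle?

7

A vertex is on a directed cycle iff it belongs to a strongly connected component of size ≥ 2 (or has a self-loop).
The vertices on cycles are {a, b, c, d, h, i, j} — 7 in total.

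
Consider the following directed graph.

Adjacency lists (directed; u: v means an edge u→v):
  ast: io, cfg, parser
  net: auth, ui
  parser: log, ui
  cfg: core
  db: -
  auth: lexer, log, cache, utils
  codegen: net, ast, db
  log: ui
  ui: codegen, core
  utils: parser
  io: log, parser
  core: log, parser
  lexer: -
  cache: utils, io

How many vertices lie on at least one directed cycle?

A vertex is on a directed cycle iff it belongs to a strongly connected component of size ≥ 2 (or has a self-loop).
The vertices on cycles are {io, ui, ast, cfg, log, net, auth, core, cache, utils, parser, codegen} — 12 in total.

12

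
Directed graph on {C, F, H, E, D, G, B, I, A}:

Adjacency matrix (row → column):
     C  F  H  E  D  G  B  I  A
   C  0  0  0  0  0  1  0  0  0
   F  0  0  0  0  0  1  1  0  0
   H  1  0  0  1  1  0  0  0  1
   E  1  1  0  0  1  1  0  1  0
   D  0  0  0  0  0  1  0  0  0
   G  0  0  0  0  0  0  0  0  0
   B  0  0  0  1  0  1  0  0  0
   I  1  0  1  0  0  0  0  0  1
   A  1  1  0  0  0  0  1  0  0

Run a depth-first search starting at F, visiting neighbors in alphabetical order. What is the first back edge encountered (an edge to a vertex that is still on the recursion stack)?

DFS from F (visiting neighbors in alphabetical order); mark gray on enter, black on exit:
F gray
  B gray
    E gray
      C gray
        G gray
        G black
      C black
      D gray
        D→G: G black — skip
      D black
      E→F: F is gray → back edge
First back edge: E → F.

E→F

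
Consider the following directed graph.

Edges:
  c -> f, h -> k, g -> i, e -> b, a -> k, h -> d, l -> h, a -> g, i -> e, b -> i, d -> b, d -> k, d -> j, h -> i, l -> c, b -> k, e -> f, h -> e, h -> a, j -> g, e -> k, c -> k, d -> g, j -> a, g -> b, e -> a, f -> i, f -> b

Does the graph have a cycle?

Yes

DFS with white/gray/black marking, starting from i:
i gray
  e gray
    k gray
    k black
    b gray
      b→k: k black — skip
      b→i: i is gray → back edge
Back edge found, so a cycle exists: i → e → b → i.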